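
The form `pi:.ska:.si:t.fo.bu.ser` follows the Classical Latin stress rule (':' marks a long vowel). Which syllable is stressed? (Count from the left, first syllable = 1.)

Classical Latin: stress the penult if heavy (long vowel or closed), else the antepenult.
Weights: 4 fo L, 5 bu L, 6 ser H.
The penult (syllable 5, bu) is light, so stress falls on the antepenult (syllable 4, fo).
Stress on syllable 4: pi:.ska:.si:t.ˈfo.bu.ser.

4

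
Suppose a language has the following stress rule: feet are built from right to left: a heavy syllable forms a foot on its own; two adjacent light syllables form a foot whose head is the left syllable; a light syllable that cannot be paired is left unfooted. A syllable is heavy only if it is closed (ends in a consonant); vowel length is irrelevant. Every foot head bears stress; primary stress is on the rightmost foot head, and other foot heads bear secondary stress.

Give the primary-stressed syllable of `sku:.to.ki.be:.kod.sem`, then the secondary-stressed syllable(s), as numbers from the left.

Weights: 1 sku: L, 2 to L, 3 ki L, 4 be: L, 5 kod H, 6 sem H.
Parse right to left (heavy = foot alone; LL = one foot; stranded L unfooted): (ˈsku:.to) (ˈki.be:) (ˈkod) (ˈsem).
Foot heads: 1, 3, 5, 6.
Primary stress on the rightmost head = syllable 6.
Secondary stress on 1, 3, 5: ˌsku:.to.ˌki.be:.ˌkod.ˈsem.

primary 6, secondary 1, 3, 5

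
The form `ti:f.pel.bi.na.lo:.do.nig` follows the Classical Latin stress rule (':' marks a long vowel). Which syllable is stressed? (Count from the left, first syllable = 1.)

5

Classical Latin: stress the penult if heavy (long vowel or closed), else the antepenult.
Weights: 5 lo: H, 6 do L, 7 nig H.
The penult (syllable 6, do) is light, so stress falls on the antepenult (syllable 5, lo:).
Stress on syllable 5: ti:f.pel.bi.na.ˈlo:.do.nig.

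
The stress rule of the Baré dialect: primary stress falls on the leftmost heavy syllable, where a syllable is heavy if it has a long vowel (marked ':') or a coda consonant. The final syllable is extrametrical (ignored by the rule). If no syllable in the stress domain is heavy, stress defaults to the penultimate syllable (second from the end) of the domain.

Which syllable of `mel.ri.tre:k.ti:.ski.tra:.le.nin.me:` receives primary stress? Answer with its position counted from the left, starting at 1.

The final syllable (9, me:) is extrametrical; the stress domain is syllables 1–8.
Weights: 1 mel H, 2 ri L, 3 tre:k H, 4 ti: H, 5 ski L, 6 tra: H, 7 le L, 8 nin H.
Heavy syllables in the domain: 1, 3, 4, 6, 8. The leftmost is syllable 1 (mel).
Primary stress: syllable 1 → ˈmel.ri.tre:k.ti:.ski.tra:.le.nin.me:.

1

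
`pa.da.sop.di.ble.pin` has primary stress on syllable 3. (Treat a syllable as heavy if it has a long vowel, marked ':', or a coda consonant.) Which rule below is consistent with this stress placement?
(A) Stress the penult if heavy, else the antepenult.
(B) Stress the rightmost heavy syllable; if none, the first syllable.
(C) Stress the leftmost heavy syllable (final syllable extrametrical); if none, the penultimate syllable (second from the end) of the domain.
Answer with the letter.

Rule A → syllable 4 (observed: 3).
Rule B → syllable 6 (observed: 3).
Rule C → syllable 3 ✓.

C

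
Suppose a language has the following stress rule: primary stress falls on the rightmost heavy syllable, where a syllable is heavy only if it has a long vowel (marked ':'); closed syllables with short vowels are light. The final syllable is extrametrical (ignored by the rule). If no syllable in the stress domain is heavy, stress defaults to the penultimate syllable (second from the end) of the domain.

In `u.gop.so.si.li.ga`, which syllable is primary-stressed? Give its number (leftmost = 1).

4

The final syllable (6, ga) is extrametrical; the stress domain is syllables 1–5.
Weights: 1 u L, 2 gop L, 3 so L, 4 si L, 5 li L.
No heavy syllable in the domain; default to the penultimate syllable (second from the end) of the domain = syllable 4.
Primary stress: syllable 4 → u.gop.so.ˈsi.li.ga.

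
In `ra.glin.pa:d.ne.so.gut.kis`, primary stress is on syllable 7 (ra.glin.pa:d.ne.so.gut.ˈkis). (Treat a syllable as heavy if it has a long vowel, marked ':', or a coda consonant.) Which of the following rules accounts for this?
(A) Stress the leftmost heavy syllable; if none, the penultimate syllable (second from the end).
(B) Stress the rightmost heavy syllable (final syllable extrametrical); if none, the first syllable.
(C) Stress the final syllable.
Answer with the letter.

Rule A → syllable 2 (observed: 7).
Rule B → syllable 6 (observed: 7).
Rule C → syllable 7 ✓.

C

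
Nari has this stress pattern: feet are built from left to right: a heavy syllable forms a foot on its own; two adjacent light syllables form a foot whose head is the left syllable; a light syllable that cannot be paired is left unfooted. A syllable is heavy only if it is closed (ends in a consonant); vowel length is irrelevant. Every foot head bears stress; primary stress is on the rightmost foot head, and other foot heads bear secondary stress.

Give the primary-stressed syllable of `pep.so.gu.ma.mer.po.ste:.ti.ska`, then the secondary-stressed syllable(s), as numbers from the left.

Weights: 1 pep H, 2 so L, 3 gu L, 4 ma L, 5 mer H, 6 po L, 7 ste: L, 8 ti L, 9 ska L.
Parse left to right (heavy = foot alone; LL = one foot; stranded L unfooted): (ˈpep) (ˈso.gu) ma (ˈmer) (ˈpo.ste:) (ˈti.ska).
Foot heads: 1, 2, 5, 6, 8.
Primary stress on the rightmost head = syllable 8.
Secondary stress on 1, 2, 5, 6: ˌpep.ˌso.gu.ma.ˌmer.ˌpo.ste:.ˈti.ska.

primary 8, secondary 1, 2, 5, 6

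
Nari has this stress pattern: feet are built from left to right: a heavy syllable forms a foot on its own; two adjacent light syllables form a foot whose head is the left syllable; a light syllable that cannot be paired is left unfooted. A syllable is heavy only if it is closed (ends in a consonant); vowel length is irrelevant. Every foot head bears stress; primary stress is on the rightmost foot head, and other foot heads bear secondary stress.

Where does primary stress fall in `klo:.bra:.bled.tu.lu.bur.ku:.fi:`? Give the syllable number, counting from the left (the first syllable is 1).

7

Weights: 1 klo: L, 2 bra: L, 3 bled H, 4 tu L, 5 lu L, 6 bur H, 7 ku: L, 8 fi: L.
Parse left to right (heavy = foot alone; LL = one foot; stranded L unfooted): (ˈklo:.bra:) (ˈbled) (ˈtu.lu) (ˈbur) (ˈku:.fi:).
Foot heads: 1, 3, 4, 6, 7.
Primary stress on the rightmost head = syllable 7.
Primary stress: syllable 7 → klo:.bra:.bled.tu.lu.bur.ˈku:.fi:.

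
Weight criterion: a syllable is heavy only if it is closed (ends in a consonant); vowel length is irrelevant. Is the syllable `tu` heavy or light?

`tu`: short vowel, open (no coda). Open (no coda) → light.

light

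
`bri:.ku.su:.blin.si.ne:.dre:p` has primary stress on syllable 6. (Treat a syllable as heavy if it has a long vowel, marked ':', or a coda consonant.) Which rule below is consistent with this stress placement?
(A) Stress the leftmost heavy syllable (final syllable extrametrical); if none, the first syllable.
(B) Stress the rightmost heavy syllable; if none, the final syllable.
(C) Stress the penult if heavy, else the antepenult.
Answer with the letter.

C

Rule A → syllable 1 (observed: 6).
Rule B → syllable 7 (observed: 6).
Rule C → syllable 6 ✓.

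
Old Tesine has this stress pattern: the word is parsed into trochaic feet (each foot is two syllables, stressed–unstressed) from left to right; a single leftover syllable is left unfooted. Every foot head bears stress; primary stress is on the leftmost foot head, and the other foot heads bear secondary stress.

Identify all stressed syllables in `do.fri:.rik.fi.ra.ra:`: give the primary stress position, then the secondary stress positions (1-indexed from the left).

primary 1, secondary 3, 5

Parse left to right into trochaic (ˈσσ) feet: (ˈdo.fri:) (ˈrik.fi) (ˈra.ra:).
Foot heads (stressed positions): 1, 3, 5.
End Rule Leftmost: primary stress on the leftmost head = syllable 1.
Secondary stress on 3, 5: ˈdo.fri:.ˌrik.fi.ˌra.ra:.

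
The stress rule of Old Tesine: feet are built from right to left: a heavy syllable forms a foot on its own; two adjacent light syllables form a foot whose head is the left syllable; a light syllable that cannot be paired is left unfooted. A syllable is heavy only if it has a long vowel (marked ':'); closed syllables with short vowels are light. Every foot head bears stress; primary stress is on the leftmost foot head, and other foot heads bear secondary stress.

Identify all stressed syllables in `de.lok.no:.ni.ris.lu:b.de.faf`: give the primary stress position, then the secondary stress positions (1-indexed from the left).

primary 1, secondary 3, 4, 6, 7

Weights: 1 de L, 2 lok L, 3 no: H, 4 ni L, 5 ris L, 6 lu:b H, 7 de L, 8 faf L.
Parse right to left (heavy = foot alone; LL = one foot; stranded L unfooted): (ˈde.lok) (ˈno:) (ˈni.ris) (ˈlu:b) (ˈde.faf).
Foot heads: 1, 3, 4, 6, 7.
Primary stress on the leftmost head = syllable 1.
Secondary stress on 3, 4, 6, 7: ˈde.lok.ˌno:.ˌni.ris.ˌlu:b.ˌde.faf.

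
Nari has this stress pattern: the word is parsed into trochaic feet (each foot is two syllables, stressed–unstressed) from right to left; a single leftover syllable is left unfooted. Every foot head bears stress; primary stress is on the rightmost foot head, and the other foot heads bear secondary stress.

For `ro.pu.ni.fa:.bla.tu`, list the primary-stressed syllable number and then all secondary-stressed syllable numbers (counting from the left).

primary 5, secondary 1, 3

Parse right to left into trochaic (ˈσσ) feet: (ˈro.pu) (ˈni.fa:) (ˈbla.tu).
Foot heads (stressed positions): 1, 3, 5.
End Rule Rightmost: primary stress on the rightmost head = syllable 5.
Secondary stress on 1, 3: ˌro.pu.ˌni.fa:.ˈbla.tu.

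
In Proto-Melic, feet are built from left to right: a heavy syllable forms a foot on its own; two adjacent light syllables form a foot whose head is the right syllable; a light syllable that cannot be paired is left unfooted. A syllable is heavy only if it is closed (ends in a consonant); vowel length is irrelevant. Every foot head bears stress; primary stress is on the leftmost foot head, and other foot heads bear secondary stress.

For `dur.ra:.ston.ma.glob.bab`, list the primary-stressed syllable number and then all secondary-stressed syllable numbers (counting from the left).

primary 1, secondary 3, 5, 6

Weights: 1 dur H, 2 ra: L, 3 ston H, 4 ma L, 5 glob H, 6 bab H.
Parse left to right (heavy = foot alone; LL = one foot; stranded L unfooted): (ˈdur) ra: (ˈston) ma (ˈglob) (ˈbab).
Foot heads: 1, 3, 5, 6.
Primary stress on the leftmost head = syllable 1.
Secondary stress on 3, 5, 6: ˈdur.ra:.ˌston.ma.ˌglob.ˌbab.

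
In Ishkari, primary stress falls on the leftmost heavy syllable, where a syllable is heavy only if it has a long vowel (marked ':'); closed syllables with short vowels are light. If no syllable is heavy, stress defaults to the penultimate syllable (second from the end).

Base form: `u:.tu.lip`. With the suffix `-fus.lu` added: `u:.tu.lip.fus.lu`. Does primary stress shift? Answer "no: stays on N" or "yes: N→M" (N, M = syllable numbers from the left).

Base `u:.tu.lip` (3 syllables):
  Weights: 1 u: H, 2 tu L, 3 lip L.
  Heavy syllables in the domain: 1. The leftmost is syllable 1 (u:).
  → primary stress on syllable 1.
Suffixed `u:.tu.lip.fus.lu` (5 syllables):
  Weights: 1 u: H, 2 tu L, 3 lip L, 4 fus L, 5 lu L.
  Heavy syllables in the domain: 1. The leftmost is syllable 1 (u:).
  → primary stress on syllable 1.

no: stays on 1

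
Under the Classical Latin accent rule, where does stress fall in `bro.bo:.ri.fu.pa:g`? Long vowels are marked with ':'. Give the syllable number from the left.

3

Classical Latin: stress the penult if heavy (long vowel or closed), else the antepenult.
Weights: 3 ri L, 4 fu L, 5 pa:g H.
The penult (syllable 4, fu) is light, so stress falls on the antepenult (syllable 3, ri).
Stress on syllable 3: bro.bo:.ˈri.fu.pa:g.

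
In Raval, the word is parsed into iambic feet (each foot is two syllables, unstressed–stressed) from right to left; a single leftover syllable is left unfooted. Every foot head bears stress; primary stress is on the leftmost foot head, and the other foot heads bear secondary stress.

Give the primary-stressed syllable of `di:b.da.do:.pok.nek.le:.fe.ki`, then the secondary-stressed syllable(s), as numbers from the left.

Parse right to left into iambic (σˈσ) feet: (di:b.ˈda) (do:.ˈpok) (nek.ˈle:) (fe.ˈki).
Foot heads (stressed positions): 2, 4, 6, 8.
End Rule Leftmost: primary stress on the leftmost head = syllable 2.
Secondary stress on 4, 6, 8: di:b.ˈda.do:.ˌpok.nek.ˌle:.fe.ˌki.

primary 2, secondary 4, 6, 8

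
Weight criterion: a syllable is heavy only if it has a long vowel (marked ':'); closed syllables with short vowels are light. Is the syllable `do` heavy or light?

light

`do`: short vowel, open (no coda). Short vowel → light.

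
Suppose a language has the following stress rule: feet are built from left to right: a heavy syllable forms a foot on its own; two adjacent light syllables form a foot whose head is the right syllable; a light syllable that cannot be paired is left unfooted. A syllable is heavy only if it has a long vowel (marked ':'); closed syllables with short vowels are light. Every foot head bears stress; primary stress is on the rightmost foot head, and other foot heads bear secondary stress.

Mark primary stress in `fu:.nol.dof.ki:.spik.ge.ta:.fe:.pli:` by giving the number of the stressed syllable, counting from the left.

Weights: 1 fu: H, 2 nol L, 3 dof L, 4 ki: H, 5 spik L, 6 ge L, 7 ta: H, 8 fe: H, 9 pli: H.
Parse left to right (heavy = foot alone; LL = one foot; stranded L unfooted): (ˈfu:) (nol.ˈdof) (ˈki:) (spik.ˈge) (ˈta:) (ˈfe:) (ˈpli:).
Foot heads: 1, 3, 4, 6, 7, 8, 9.
Primary stress on the rightmost head = syllable 9.
Primary stress: syllable 9 → fu:.nol.dof.ki:.spik.ge.ta:.fe:.ˈpli:.

9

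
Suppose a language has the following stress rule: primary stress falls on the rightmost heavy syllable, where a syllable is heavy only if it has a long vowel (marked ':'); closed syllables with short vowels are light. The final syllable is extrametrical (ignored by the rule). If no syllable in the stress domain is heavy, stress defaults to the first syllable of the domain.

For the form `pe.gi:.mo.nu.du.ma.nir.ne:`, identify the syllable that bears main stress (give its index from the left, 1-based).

The final syllable (8, ne:) is extrametrical; the stress domain is syllables 1–7.
Weights: 1 pe L, 2 gi: H, 3 mo L, 4 nu L, 5 du L, 6 ma L, 7 nir L.
Heavy syllables in the domain: 2. The rightmost is syllable 2 (gi:).
Primary stress: syllable 2 → pe.ˈgi:.mo.nu.du.ma.nir.ne:.

2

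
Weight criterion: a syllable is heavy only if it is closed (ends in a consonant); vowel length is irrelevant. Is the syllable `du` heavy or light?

`du`: short vowel, open (no coda). Open (no coda) → light.

light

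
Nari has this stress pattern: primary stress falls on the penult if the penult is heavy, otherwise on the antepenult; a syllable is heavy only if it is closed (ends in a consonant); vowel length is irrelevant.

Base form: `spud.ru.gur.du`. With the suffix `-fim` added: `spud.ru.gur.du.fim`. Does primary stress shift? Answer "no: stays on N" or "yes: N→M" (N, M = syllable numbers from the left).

Base `spud.ru.gur.du` (4 syllables):
  Weights: 2 ru L, 3 gur H, 4 du L.
  The penult (syllable 3, gur) is heavy, so it takes stress.
  → primary stress on syllable 3.
Suffixed `spud.ru.gur.du.fim` (5 syllables):
  Weights: 3 gur H, 4 du L, 5 fim H.
  The penult (syllable 4, du) is light, so stress falls on the antepenult (syllable 3, gur).
  → primary stress on syllable 3.

no: stays on 3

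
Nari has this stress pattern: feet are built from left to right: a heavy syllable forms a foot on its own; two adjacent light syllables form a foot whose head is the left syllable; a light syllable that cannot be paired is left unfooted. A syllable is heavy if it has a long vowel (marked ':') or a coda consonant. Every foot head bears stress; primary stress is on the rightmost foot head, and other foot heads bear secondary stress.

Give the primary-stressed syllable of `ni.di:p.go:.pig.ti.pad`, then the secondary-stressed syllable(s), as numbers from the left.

Weights: 1 ni L, 2 di:p H, 3 go: H, 4 pig H, 5 ti L, 6 pad H.
Parse left to right (heavy = foot alone; LL = one foot; stranded L unfooted): ni (ˈdi:p) (ˈgo:) (ˈpig) ti (ˈpad).
Foot heads: 2, 3, 4, 6.
Primary stress on the rightmost head = syllable 6.
Secondary stress on 2, 3, 4: ni.ˌdi:p.ˌgo:.ˌpig.ti.ˈpad.

primary 6, secondary 2, 3, 4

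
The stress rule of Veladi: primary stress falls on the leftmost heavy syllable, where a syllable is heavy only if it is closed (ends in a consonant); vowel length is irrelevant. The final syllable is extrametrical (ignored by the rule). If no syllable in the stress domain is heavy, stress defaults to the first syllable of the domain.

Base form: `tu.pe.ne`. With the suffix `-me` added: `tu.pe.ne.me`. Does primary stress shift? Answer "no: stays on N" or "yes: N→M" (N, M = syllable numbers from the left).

Base `tu.pe.ne` (3 syllables):
  The final syllable (3, ne) is extrametrical; the stress domain is syllables 1–2.
  Weights: 1 tu L, 2 pe L.
  No heavy syllable in the domain; default to the first syllable of the domain = syllable 1.
  → primary stress on syllable 1.
Suffixed `tu.pe.ne.me` (4 syllables):
  The final syllable (4, me) is extrametrical; the stress domain is syllables 1–3.
  Weights: 1 tu L, 2 pe L, 3 ne L.
  No heavy syllable in the domain; default to the first syllable of the domain = syllable 1.
  → primary stress on syllable 1.

no: stays on 1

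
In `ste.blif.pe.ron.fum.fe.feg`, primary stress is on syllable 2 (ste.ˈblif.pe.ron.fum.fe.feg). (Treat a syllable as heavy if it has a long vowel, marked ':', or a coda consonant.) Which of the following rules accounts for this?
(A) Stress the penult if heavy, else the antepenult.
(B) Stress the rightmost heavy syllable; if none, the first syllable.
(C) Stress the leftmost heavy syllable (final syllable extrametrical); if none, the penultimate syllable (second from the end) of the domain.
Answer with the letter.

C

Rule A → syllable 5 (observed: 2).
Rule B → syllable 7 (observed: 2).
Rule C → syllable 2 ✓.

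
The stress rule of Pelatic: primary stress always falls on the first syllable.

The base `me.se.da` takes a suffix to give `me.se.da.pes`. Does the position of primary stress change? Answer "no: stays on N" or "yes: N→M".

no: stays on 1

Base `me.se.da` (3 syllables):
  The word has 3 syllables; the first syllable is syllable 1 (me).
  → primary stress on syllable 1.
Suffixed `me.se.da.pes` (4 syllables):
  The word has 4 syllables; the first syllable is syllable 1 (me).
  → primary stress on syllable 1.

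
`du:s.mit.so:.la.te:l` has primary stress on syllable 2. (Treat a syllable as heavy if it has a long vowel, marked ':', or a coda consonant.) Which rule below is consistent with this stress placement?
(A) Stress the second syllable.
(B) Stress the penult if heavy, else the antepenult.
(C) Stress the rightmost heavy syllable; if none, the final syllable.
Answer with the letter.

Rule A → syllable 2 ✓.
Rule B → syllable 3 (observed: 2).
Rule C → syllable 5 (observed: 2).

A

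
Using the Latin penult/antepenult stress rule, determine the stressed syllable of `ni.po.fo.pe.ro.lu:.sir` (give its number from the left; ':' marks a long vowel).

6

Classical Latin: stress the penult if heavy (long vowel or closed), else the antepenult.
Weights: 5 ro L, 6 lu: H, 7 sir H.
The penult (syllable 6, lu:) is heavy, so it takes stress.
Stress on syllable 6: ni.po.fo.pe.ro.ˈlu:.sir.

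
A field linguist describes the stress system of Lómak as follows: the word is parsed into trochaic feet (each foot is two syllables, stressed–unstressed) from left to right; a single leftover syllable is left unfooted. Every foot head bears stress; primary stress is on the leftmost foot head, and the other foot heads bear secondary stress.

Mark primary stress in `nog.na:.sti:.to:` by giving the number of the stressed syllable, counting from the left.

1

Parse left to right into trochaic (ˈσσ) feet: (ˈnog.na:) (ˈsti:.to:).
Foot heads (stressed positions): 1, 3.
End Rule Leftmost: primary stress on the leftmost head = syllable 1.
Primary stress: syllable 1 → ˈnog.na:.sti:.to:.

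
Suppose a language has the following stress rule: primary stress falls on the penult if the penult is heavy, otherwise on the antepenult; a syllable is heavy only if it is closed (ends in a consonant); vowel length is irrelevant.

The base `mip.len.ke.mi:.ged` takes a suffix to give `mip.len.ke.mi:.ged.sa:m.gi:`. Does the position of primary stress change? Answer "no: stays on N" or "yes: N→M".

Base `mip.len.ke.mi:.ged` (5 syllables):
  Weights: 3 ke L, 4 mi: L, 5 ged H.
  The penult (syllable 4, mi:) is light, so stress falls on the antepenult (syllable 3, ke).
  → primary stress on syllable 3.
Suffixed `mip.len.ke.mi:.ged.sa:m.gi:` (7 syllables):
  Weights: 5 ged H, 6 sa:m H, 7 gi: L.
  The penult (syllable 6, sa:m) is heavy, so it takes stress.
  → primary stress on syllable 6.

yes: 3→6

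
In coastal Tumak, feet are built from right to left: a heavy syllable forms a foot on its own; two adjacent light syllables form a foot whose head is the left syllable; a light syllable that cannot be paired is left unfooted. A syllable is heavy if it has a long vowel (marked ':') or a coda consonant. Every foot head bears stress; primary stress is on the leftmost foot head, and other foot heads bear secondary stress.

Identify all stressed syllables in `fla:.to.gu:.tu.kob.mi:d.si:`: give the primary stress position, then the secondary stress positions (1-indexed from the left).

Weights: 1 fla: H, 2 to L, 3 gu: H, 4 tu L, 5 kob H, 6 mi:d H, 7 si: H.
Parse right to left (heavy = foot alone; LL = one foot; stranded L unfooted): (ˈfla:) to (ˈgu:) tu (ˈkob) (ˈmi:d) (ˈsi:).
Foot heads: 1, 3, 5, 6, 7.
Primary stress on the leftmost head = syllable 1.
Secondary stress on 3, 5, 6, 7: ˈfla:.to.ˌgu:.tu.ˌkob.ˌmi:d.ˌsi:.

primary 1, secondary 3, 5, 6, 7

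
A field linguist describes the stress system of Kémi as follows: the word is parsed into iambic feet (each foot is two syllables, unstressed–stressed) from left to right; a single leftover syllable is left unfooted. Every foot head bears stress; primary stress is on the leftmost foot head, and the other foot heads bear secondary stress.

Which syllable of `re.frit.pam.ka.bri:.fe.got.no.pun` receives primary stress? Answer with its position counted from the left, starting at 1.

2

Parse left to right into iambic (σˈσ) feet: (re.ˈfrit) (pam.ˈka) (bri:.ˈfe) (got.ˈno) pun. Syllable 9 is left unfooted.
Foot heads (stressed positions): 2, 4, 6, 8.
End Rule Leftmost: primary stress on the leftmost head = syllable 2.
Primary stress: syllable 2 → re.ˈfrit.pam.ka.bri:.fe.got.no.pun.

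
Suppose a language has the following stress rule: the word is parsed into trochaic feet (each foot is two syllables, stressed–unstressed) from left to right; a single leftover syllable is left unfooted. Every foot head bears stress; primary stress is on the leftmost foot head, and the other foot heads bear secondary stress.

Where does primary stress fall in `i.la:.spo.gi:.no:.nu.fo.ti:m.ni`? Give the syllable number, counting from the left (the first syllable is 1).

1

Parse left to right into trochaic (ˈσσ) feet: (ˈi.la:) (ˈspo.gi:) (ˈno:.nu) (ˈfo.ti:m) ni. Syllable 9 is left unfooted.
Foot heads (stressed positions): 1, 3, 5, 7.
End Rule Leftmost: primary stress on the leftmost head = syllable 1.
Primary stress: syllable 1 → ˈi.la:.spo.gi:.no:.nu.fo.ti:m.ni.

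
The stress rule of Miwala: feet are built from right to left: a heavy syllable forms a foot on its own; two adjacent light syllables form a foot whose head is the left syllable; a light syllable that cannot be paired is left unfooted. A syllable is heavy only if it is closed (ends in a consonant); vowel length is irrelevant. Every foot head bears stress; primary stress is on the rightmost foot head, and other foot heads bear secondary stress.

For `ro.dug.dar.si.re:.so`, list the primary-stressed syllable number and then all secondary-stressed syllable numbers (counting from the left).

Weights: 1 ro L, 2 dug H, 3 dar H, 4 si L, 5 re: L, 6 so L.
Parse right to left (heavy = foot alone; LL = one foot; stranded L unfooted): ro (ˈdug) (ˈdar) si (ˈre:.so).
Foot heads: 2, 3, 5.
Primary stress on the rightmost head = syllable 5.
Secondary stress on 2, 3: ro.ˌdug.ˌdar.si.ˈre:.so.

primary 5, secondary 2, 3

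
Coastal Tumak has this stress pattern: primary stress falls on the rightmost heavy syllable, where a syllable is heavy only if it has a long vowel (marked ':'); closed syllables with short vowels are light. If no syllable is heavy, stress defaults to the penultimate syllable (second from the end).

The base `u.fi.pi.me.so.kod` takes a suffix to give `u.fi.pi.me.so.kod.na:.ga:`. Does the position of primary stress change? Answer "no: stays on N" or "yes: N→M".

Base `u.fi.pi.me.so.kod` (6 syllables):
  Weights: 1 u L, 2 fi L, 3 pi L, 4 me L, 5 so L, 6 kod L.
  No heavy syllable in the domain; default to the penultimate syllable (second from the end) = syllable 5.
  → primary stress on syllable 5.
Suffixed `u.fi.pi.me.so.kod.na:.ga:` (8 syllables):
  Weights: 1 u L, 2 fi L, 3 pi L, 4 me L, 5 so L, 6 kod L, 7 na: H, 8 ga: H.
  Heavy syllables in the domain: 7, 8. The rightmost is syllable 8 (ga:).
  → primary stress on syllable 8.

yes: 5→8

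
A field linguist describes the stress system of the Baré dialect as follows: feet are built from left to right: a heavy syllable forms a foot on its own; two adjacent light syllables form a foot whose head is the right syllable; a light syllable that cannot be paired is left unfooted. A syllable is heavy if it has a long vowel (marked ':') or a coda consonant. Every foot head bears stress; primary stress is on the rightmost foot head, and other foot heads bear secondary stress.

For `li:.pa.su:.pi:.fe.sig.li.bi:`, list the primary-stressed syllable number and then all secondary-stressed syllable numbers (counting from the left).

primary 8, secondary 1, 3, 4, 6

Weights: 1 li: H, 2 pa L, 3 su: H, 4 pi: H, 5 fe L, 6 sig H, 7 li L, 8 bi: H.
Parse left to right (heavy = foot alone; LL = one foot; stranded L unfooted): (ˈli:) pa (ˈsu:) (ˈpi:) fe (ˈsig) li (ˈbi:).
Foot heads: 1, 3, 4, 6, 8.
Primary stress on the rightmost head = syllable 8.
Secondary stress on 1, 3, 4, 6: ˌli:.pa.ˌsu:.ˌpi:.fe.ˌsig.li.ˈbi:.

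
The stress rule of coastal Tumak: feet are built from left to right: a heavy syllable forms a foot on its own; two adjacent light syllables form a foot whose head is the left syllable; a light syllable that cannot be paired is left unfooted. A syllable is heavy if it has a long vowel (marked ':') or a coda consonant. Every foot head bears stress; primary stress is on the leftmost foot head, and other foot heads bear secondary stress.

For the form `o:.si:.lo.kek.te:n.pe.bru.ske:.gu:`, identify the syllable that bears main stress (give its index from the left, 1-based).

Weights: 1 o: H, 2 si: H, 3 lo L, 4 kek H, 5 te:n H, 6 pe L, 7 bru L, 8 ske: H, 9 gu: H.
Parse left to right (heavy = foot alone; LL = one foot; stranded L unfooted): (ˈo:) (ˈsi:) lo (ˈkek) (ˈte:n) (ˈpe.bru) (ˈske:) (ˈgu:).
Foot heads: 1, 2, 4, 5, 6, 8, 9.
Primary stress on the leftmost head = syllable 1.
Primary stress: syllable 1 → ˈo:.si:.lo.kek.te:n.pe.bru.ske:.gu:.

1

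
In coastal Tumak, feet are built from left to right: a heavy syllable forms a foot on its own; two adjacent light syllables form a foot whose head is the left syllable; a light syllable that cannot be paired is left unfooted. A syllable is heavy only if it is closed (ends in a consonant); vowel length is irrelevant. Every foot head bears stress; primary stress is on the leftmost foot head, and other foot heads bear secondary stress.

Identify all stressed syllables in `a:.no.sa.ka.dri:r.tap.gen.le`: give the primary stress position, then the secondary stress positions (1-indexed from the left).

primary 1, secondary 3, 5, 6, 7

Weights: 1 a: L, 2 no L, 3 sa L, 4 ka L, 5 dri:r H, 6 tap H, 7 gen H, 8 le L.
Parse left to right (heavy = foot alone; LL = one foot; stranded L unfooted): (ˈa:.no) (ˈsa.ka) (ˈdri:r) (ˈtap) (ˈgen) le.
Foot heads: 1, 3, 5, 6, 7.
Primary stress on the leftmost head = syllable 1.
Secondary stress on 3, 5, 6, 7: ˈa:.no.ˌsa.ka.ˌdri:r.ˌtap.ˌgen.le.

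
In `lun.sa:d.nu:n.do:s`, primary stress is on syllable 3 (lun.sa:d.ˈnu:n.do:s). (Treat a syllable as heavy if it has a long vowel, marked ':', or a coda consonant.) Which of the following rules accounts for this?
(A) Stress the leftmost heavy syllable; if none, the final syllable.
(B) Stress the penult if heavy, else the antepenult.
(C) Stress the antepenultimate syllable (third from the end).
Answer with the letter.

B

Rule A → syllable 1 (observed: 3).
Rule B → syllable 3 ✓.
Rule C → syllable 2 (observed: 3).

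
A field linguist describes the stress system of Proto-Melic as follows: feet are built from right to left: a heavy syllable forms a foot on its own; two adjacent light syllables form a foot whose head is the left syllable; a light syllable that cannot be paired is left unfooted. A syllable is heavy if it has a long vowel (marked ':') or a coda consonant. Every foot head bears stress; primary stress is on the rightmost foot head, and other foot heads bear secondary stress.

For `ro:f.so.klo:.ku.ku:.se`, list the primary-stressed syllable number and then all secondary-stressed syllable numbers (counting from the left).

primary 5, secondary 1, 3

Weights: 1 ro:f H, 2 so L, 3 klo: H, 4 ku L, 5 ku: H, 6 se L.
Parse right to left (heavy = foot alone; LL = one foot; stranded L unfooted): (ˈro:f) so (ˈklo:) ku (ˈku:) se.
Foot heads: 1, 3, 5.
Primary stress on the rightmost head = syllable 5.
Secondary stress on 1, 3: ˌro:f.so.ˌklo:.ku.ˈku:.se.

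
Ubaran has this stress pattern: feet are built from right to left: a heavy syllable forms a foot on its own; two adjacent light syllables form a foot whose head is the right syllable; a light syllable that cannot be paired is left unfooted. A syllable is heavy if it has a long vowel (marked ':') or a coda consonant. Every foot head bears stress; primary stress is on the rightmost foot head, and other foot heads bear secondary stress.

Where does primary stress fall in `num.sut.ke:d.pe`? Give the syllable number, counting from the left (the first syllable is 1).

Weights: 1 num H, 2 sut H, 3 ke:d H, 4 pe L.
Parse right to left (heavy = foot alone; LL = one foot; stranded L unfooted): (ˈnum) (ˈsut) (ˈke:d) pe.
Foot heads: 1, 2, 3.
Primary stress on the rightmost head = syllable 3.
Primary stress: syllable 3 → num.sut.ˈke:d.pe.

3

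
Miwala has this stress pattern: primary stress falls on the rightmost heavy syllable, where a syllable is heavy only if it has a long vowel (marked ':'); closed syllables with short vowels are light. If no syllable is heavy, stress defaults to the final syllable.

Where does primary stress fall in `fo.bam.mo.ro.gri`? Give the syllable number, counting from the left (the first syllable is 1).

Weights: 1 fo L, 2 bam L, 3 mo L, 4 ro L, 5 gri L.
No heavy syllable in the domain; default to the final syllable = syllable 5.
Primary stress: syllable 5 → fo.bam.mo.ro.ˈgri.

5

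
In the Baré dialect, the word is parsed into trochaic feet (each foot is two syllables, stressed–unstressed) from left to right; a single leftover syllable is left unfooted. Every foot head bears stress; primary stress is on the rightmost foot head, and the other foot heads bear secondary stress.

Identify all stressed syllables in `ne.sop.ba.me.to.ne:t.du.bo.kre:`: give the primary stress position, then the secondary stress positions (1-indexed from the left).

Parse left to right into trochaic (ˈσσ) feet: (ˈne.sop) (ˈba.me) (ˈto.ne:t) (ˈdu.bo) kre:. Syllable 9 is left unfooted.
Foot heads (stressed positions): 1, 3, 5, 7.
End Rule Rightmost: primary stress on the rightmost head = syllable 7.
Secondary stress on 1, 3, 5: ˌne.sop.ˌba.me.ˌto.ne:t.ˈdu.bo.kre:.

primary 7, secondary 1, 3, 5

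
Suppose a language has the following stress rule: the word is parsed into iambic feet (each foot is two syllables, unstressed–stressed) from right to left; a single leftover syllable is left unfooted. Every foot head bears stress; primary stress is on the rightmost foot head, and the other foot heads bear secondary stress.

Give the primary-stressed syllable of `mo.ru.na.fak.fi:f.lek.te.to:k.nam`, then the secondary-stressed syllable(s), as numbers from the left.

primary 9, secondary 3, 5, 7

Parse right to left into iambic (σˈσ) feet: mo (ru.ˈna) (fak.ˈfi:f) (lek.ˈte) (to:k.ˈnam). Syllable 1 is left unfooted.
Foot heads (stressed positions): 3, 5, 7, 9.
End Rule Rightmost: primary stress on the rightmost head = syllable 9.
Secondary stress on 3, 5, 7: mo.ru.ˌna.fak.ˌfi:f.lek.ˌte.to:k.ˈnam.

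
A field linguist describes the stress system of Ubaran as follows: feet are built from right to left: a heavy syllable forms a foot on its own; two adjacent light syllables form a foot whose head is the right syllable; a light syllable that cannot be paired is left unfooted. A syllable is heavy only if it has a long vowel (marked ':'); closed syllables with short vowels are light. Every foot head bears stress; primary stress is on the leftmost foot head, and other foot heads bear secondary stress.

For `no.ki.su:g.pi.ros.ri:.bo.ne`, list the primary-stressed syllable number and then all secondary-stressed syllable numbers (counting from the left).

primary 2, secondary 3, 5, 6, 8

Weights: 1 no L, 2 ki L, 3 su:g H, 4 pi L, 5 ros L, 6 ri: H, 7 bo L, 8 ne L.
Parse right to left (heavy = foot alone; LL = one foot; stranded L unfooted): (no.ˈki) (ˈsu:g) (pi.ˈros) (ˈri:) (bo.ˈne).
Foot heads: 2, 3, 5, 6, 8.
Primary stress on the leftmost head = syllable 2.
Secondary stress on 3, 5, 6, 8: no.ˈki.ˌsu:g.pi.ˌros.ˌri:.bo.ˌne.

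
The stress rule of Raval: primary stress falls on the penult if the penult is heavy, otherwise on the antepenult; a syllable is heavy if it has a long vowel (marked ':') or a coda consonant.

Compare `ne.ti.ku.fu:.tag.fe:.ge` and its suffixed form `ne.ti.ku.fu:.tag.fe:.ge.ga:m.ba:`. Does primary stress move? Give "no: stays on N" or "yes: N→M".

yes: 6→8

Base `ne.ti.ku.fu:.tag.fe:.ge` (7 syllables):
  Weights: 5 tag H, 6 fe: H, 7 ge L.
  The penult (syllable 6, fe:) is heavy, so it takes stress.
  → primary stress on syllable 6.
Suffixed `ne.ti.ku.fu:.tag.fe:.ge.ga:m.ba:` (9 syllables):
  Weights: 7 ge L, 8 ga:m H, 9 ba: H.
  The penult (syllable 8, ga:m) is heavy, so it takes stress.
  → primary stress on syllable 8.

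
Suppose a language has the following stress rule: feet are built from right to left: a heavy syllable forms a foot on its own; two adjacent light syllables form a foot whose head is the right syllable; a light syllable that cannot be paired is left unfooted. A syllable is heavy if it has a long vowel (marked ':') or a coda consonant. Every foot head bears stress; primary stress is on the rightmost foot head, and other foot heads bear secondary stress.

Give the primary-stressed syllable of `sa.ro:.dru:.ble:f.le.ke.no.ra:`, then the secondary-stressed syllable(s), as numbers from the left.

primary 8, secondary 2, 3, 4, 7

Weights: 1 sa L, 2 ro: H, 3 dru: H, 4 ble:f H, 5 le L, 6 ke L, 7 no L, 8 ra: H.
Parse right to left (heavy = foot alone; LL = one foot; stranded L unfooted): sa (ˈro:) (ˈdru:) (ˈble:f) le (ke.ˈno) (ˈra:).
Foot heads: 2, 3, 4, 7, 8.
Primary stress on the rightmost head = syllable 8.
Secondary stress on 2, 3, 4, 7: sa.ˌro:.ˌdru:.ˌble:f.le.ke.ˌno.ˈra:.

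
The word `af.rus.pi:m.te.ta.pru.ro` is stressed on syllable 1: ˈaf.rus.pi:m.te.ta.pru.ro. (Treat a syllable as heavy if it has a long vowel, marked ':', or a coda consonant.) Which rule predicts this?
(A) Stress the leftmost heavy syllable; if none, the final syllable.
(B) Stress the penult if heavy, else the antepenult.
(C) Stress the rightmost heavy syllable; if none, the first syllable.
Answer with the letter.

A

Rule A → syllable 1 ✓.
Rule B → syllable 5 (observed: 1).
Rule C → syllable 3 (observed: 1).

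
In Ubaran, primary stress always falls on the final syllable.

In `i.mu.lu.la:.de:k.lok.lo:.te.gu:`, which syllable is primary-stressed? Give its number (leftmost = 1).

The word has 9 syllables; the final syllable is syllable 9 (gu:).
Primary stress: syllable 9 → i.mu.lu.la:.de:k.lok.lo:.te.ˈgu:.

9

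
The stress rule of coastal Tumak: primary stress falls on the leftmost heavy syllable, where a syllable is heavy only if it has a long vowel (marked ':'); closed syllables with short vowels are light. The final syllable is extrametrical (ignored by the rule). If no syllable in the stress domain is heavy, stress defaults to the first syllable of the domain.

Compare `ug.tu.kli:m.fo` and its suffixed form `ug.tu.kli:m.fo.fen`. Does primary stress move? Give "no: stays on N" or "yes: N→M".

no: stays on 3

Base `ug.tu.kli:m.fo` (4 syllables):
  The final syllable (4, fo) is extrametrical; the stress domain is syllables 1–3.
  Weights: 1 ug L, 2 tu L, 3 kli:m H.
  Heavy syllables in the domain: 3. The leftmost is syllable 3 (kli:m).
  → primary stress on syllable 3.
Suffixed `ug.tu.kli:m.fo.fen` (5 syllables):
  The final syllable (5, fen) is extrametrical; the stress domain is syllables 1–4.
  Weights: 1 ug L, 2 tu L, 3 kli:m H, 4 fo L.
  Heavy syllables in the domain: 3. The leftmost is syllable 3 (kli:m).
  → primary stress on syllable 3.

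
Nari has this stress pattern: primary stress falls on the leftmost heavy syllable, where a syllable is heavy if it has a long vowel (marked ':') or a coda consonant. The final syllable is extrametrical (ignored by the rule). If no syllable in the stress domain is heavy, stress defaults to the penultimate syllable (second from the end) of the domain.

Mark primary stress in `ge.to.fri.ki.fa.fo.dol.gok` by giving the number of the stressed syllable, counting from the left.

The final syllable (8, gok) is extrametrical; the stress domain is syllables 1–7.
Weights: 1 ge L, 2 to L, 3 fri L, 4 ki L, 5 fa L, 6 fo L, 7 dol H.
Heavy syllables in the domain: 7. The leftmost is syllable 7 (dol).
Primary stress: syllable 7 → ge.to.fri.ki.fa.fo.ˈdol.gok.

7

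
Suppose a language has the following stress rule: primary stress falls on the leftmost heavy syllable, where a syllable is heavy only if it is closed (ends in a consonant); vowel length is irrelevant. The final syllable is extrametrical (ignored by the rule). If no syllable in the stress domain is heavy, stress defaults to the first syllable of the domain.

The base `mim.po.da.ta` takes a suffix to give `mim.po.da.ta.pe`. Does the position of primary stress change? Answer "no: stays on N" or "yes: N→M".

Base `mim.po.da.ta` (4 syllables):
  The final syllable (4, ta) is extrametrical; the stress domain is syllables 1–3.
  Weights: 1 mim H, 2 po L, 3 da L.
  Heavy syllables in the domain: 1. The leftmost is syllable 1 (mim).
  → primary stress on syllable 1.
Suffixed `mim.po.da.ta.pe` (5 syllables):
  The final syllable (5, pe) is extrametrical; the stress domain is syllables 1–4.
  Weights: 1 mim H, 2 po L, 3 da L, 4 ta L.
  Heavy syllables in the domain: 1. The leftmost is syllable 1 (mim).
  → primary stress on syllable 1.

no: stays on 1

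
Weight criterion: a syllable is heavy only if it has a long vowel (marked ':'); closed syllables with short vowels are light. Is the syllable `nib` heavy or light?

`nib`: short vowel, closed (coda /b/). Short vowel → light.

light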